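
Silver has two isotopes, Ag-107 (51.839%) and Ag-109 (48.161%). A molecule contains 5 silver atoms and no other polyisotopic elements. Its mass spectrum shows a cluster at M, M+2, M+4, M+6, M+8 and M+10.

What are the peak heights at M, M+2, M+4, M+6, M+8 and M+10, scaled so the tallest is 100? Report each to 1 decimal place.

11.6 : 53.8 : 100.0 : 92.9 : 43.2 : 8.0

Expanding (0.51839 + 0.48161)^5:
P(M) = 0.51839^5 = 0.037435
P(M+2) = 5 × 0.51839^4 × 0.48161^1 = 0.173897
P(M+4) = 10 × 0.51839^3 × 0.48161^2 = 0.323118
P(M+6) = 10 × 0.51839^2 × 0.48161^3 = 0.300192
P(M+8) = 5 × 0.51839^1 × 0.48161^4 = 0.139447
P(M+10) = 0.48161^5 = 0.025911
The M+4 peak is largest (0.323118); scaling to 100 gives 11.6 : 53.8 : 100.0 : 92.9 : 43.2 : 8.0.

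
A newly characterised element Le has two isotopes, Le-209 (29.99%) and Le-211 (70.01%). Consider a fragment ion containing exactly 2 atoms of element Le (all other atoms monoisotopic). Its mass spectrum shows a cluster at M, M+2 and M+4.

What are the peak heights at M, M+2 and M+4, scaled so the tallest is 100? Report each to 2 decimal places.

18.35 : 85.67 : 100.00

The 2 Le atoms are independent, so intensities follow the terms of (0.2999 + 0.7001)^2.
P(M) = 0.2999^2 = 0.089940
P(M+2) = 2 × 0.2999^1 × 0.7001^1 = 0.419920
P(M+4) = 0.7001^2 = 0.490140
The M+4 peak is largest (0.490140); scaling to 100 gives 18.35 : 85.67 : 100.00.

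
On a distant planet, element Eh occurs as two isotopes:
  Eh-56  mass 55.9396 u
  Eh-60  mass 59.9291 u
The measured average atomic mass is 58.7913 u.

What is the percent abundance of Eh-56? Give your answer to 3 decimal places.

Let x be the fractional abundance of Eh-56; then Eh-60 has abundance 1 − x.
55.9396·x + 59.9291·(1 − x) = 58.7913
(55.9396 − 59.9291)·x = 58.7913 − 59.9291
x = -1.1378 / -3.9895 = 0.28520 → 28.520% Eh-56, 71.480% Eh-60.

28.520%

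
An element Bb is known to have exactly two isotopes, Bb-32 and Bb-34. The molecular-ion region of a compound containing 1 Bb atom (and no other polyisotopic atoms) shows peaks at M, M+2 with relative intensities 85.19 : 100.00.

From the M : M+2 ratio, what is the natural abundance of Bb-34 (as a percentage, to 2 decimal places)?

If p is the fraction of Bb that is Bb-32, then I(M+2)/I(M) = [C(1,1)·p^0·(1−p)] / p^1 = 1·(1−p)/p = 100.00/85.19 = 1.1738
(1−p)/p = 1.1738/1 = 1.1738  ⇒  p = 1/(1 + 1.1738) = 0.4600
Bb-32: 46.00%, Bb-34: 54.00%.

54.00%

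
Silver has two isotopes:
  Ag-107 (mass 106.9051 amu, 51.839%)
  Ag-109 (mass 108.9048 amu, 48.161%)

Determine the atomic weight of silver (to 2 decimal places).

107.87 amu

Weight each isotope mass by its fractional abundance: 0.51839 × 106.9051 + 0.48161 × 108.9048
= 55.41853 + 52.44964 = 107.86817 amu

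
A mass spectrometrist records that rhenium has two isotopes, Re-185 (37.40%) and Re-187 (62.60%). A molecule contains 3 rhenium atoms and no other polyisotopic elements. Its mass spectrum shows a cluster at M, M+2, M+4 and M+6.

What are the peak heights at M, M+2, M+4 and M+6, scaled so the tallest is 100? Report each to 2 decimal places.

Expanding (0.3740 + 0.6260)^3:
P(M) = 0.3740^3 = 0.052314
P(M+2) = 3 × 0.3740^2 × 0.6260^1 = 0.262687
P(M+4) = 3 × 0.3740^1 × 0.6260^2 = 0.439685
P(M+6) = 0.6260^3 = 0.245314
The M+4 peak is largest (0.439685); scaling to 100 gives 11.90 : 59.74 : 100.00 : 55.79.

11.90 : 59.74 : 100.00 : 55.79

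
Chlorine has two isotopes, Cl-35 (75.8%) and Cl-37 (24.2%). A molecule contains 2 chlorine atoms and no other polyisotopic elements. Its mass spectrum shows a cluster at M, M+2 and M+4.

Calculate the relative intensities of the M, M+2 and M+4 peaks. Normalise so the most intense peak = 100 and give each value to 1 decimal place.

Each Cl atom is independently Cl-35 (p = 0.758) or Cl-37 (q = 0.242); the cluster is the binomial expansion (p + q)^2.
P(M) = 0.758^2 = 0.574564
P(M+2) = 2 × 0.758^1 × 0.242^1 = 0.366872
P(M+4) = 0.242^2 = 0.058564
The M peak is largest (0.574564); scaling to 100 gives 100.0 : 63.9 : 10.2.

100.0 : 63.9 : 10.2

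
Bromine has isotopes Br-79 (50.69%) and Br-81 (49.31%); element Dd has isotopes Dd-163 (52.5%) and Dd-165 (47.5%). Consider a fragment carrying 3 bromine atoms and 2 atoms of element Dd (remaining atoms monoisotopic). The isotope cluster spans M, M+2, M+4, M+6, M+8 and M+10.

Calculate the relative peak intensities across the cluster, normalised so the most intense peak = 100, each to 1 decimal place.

11.2 : 52.9 : 100.0 : 94.5 : 44.6 : 8.4

Bromine pattern (n=3): 0.13024674 : 0.3801026 : 0.36975457 : 0.11989609
Element Dd pattern (n=2): 0.275625 : 0.49875 : 0.225625
Convolve the two distributions (both contribute in 2-u steps):
  M: 0.13024674×0.275625 = 0.035899
  M+2: 0.13024674×0.49875 + 0.3801026×0.275625 = 0.169726
  M+4: 0.13024674×0.225625 + 0.3801026×0.49875 + 0.36975457×0.275625 = 0.320877
  M+6: 0.3801026×0.225625 + 0.36975457×0.49875 + 0.11989609×0.275625 = 0.303222
  M+8: 0.36975457×0.225625 + 0.11989609×0.49875 = 0.143224
  M+10: 0.11989609×0.225625 = 0.027052
Scale to base peak (0.320877) = 100: 11.2 : 52.9 : 100.0 : 94.5 : 44.6 : 8.4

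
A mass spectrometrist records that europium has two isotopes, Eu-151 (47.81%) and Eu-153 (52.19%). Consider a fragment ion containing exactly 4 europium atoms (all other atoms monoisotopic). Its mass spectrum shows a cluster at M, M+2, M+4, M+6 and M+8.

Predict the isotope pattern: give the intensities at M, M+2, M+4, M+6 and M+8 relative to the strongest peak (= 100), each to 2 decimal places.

Expanding (0.4781 + 0.5219)^4:
P(M) = 0.4781^4 = 0.052249
P(M+2) = 4 × 0.4781^3 × 0.5219^1 = 0.228141
P(M+4) = 6 × 0.4781^2 × 0.5219^2 = 0.373563
P(M+6) = 4 × 0.4781^1 × 0.5219^3 = 0.271857
P(M+8) = 0.5219^4 = 0.074191
The M+4 peak is largest (0.373563); scaling to 100 gives 13.99 : 61.07 : 100.00 : 72.77 : 19.86.

13.99 : 61.07 : 100.00 : 72.77 : 19.86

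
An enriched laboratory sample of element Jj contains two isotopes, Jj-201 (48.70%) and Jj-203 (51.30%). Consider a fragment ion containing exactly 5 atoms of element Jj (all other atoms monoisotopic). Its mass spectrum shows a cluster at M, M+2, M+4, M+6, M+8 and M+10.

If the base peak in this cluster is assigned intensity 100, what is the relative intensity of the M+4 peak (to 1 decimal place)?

Term probabilities: M 0.0274, M+2 0.1443, M+4 0.3040, M+6 0.3202, M+8 0.1686, M+10 0.0355. Base peak = M+6.
P(M+6) = C(5,3) × 0.4870^2 × 0.5130^3 = 10 × 0.237169 × 0.1350057 = 0.320192 (base)
P(M+4) = C(5,2) × 0.4870^3 × 0.5130^2 = 10 × 0.1155013 × 0.263169 = 0.303964
Relative intensity = 0.303964 / 0.320192 × 100 = 94.9

94.9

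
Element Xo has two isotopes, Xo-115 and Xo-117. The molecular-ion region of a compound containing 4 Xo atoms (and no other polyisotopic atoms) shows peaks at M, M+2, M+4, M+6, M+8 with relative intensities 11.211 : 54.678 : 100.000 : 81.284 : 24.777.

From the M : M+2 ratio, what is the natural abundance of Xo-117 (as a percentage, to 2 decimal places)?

54.94%

Let p = fractional abundance of Xo-115. I(M+2)/I(M) = [C(4,1)·p^3·(1−p)] / p^4 = 4·(1−p)/p = 54.678/11.211 = 4.8772
(1−p)/p = 4.8772/4 = 1.2193  ⇒  p = 1/(1 + 1.2193) = 0.4506
Xo-115: 45.06%, Xo-117: 54.94%.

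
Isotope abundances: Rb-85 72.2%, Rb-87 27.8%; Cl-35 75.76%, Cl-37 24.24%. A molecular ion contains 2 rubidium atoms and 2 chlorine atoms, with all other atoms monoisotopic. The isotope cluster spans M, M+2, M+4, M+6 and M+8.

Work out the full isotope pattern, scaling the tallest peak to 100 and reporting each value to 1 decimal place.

70.9 : 100.0 : 52.7 : 12.3 : 1.1

Rubidium pattern (n=2): 0.521284 : 0.401432 : 0.077284
Chlorine pattern (n=2): 0.57395776 : 0.36728448 : 0.05875776
Convolve the two distributions (both contribute in 2-u steps):
  M: 0.521284×0.57395776 = 0.299195
  M+2: 0.521284×0.36728448 + 0.401432×0.57395776 = 0.421865
  M+4: 0.521284×0.05875776 + 0.401432×0.36728448 + 0.077284×0.57395776 = 0.222427
  M+6: 0.401432×0.05875776 + 0.077284×0.36728448 = 0.051972
  M+8: 0.077284×0.05875776 = 0.004541
Scale to base peak (0.421865) = 100: 70.9 : 100.0 : 52.7 : 12.3 : 1.1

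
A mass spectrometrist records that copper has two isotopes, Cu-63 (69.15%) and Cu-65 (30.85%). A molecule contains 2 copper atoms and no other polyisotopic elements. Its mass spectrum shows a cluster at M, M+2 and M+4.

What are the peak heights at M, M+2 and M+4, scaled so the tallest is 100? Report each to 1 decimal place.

The 2 Cu atoms are independent, so intensities follow the terms of (0.6915 + 0.3085)^2.
P(M) = 0.6915^2 = 0.478172
P(M+2) = 2 × 0.6915^1 × 0.3085^1 = 0.426656
P(M+4) = 0.3085^2 = 0.095172
The M peak is largest (0.478172); scaling to 100 gives 100.0 : 89.2 : 19.9.

100.0 : 89.2 : 19.9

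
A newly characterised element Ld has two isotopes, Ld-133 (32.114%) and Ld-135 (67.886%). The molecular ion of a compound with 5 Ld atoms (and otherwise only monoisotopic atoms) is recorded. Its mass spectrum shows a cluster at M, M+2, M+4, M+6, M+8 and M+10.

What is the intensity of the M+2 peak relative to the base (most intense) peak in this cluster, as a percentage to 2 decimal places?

10.59%

Binomial terms of (0.32114 + 0.67886)^5: M 0.0034, M+2 0.0361, M+4 0.1526, M+6 0.3226, M+8 0.3410, M+10 0.1442 → M+8 is the base peak.
P(M+8) = C(5,4) × 0.32114^1 × 0.67886^4 = 5 × 0.32114 × 0.21238355 = 0.341024 (base)
P(M+2) = C(5,1) × 0.32114^4 × 0.67886^1 = 5 × 0.01063598 × 0.67886 = 0.036102
Relative intensity = 0.036102 / 0.341024 × 100 = 10.59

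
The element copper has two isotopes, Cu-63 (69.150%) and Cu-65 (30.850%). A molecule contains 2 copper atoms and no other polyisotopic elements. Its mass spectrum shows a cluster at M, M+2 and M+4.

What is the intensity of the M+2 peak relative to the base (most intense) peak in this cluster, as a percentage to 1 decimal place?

Binomial terms of (0.69150 + 0.30850)^2: M 0.4782, M+2 0.4267, M+4 0.0952 → M is the base peak.
P(M) = C(2,0) × 0.69150^2 × 0.30850^0 = 1 × 0.47817225 × 1.0000 = 0.478172 (base)
P(M+2) = C(2,1) × 0.69150^1 × 0.30850^1 = 2 × 0.6915 × 0.3085 = 0.426656
Relative intensity = 0.426656 / 0.478172 × 100 = 89.2

89.2%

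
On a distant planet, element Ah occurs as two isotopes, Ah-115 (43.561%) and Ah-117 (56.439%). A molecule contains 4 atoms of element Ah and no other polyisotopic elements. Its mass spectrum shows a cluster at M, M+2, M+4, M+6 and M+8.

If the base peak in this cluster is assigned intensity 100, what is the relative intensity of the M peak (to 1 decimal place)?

Binomial terms of (0.43561 + 0.56439)^4: M 0.0360, M+2 0.1866, M+4 0.3627, M+6 0.3133, M+8 0.1015 → M+4 is the base peak.
P(M+4) = C(4,2) × 0.43561^2 × 0.56439^2 = 6 × 0.18975607 × 0.31853607 = 0.362665 (base)
P(M) = C(4,0) × 0.43561^4 × 0.56439^0 = 1 × 0.03600737 × 1.0000 = 0.036007
Relative intensity = 0.036007 / 0.362665 × 100 = 9.9

9.9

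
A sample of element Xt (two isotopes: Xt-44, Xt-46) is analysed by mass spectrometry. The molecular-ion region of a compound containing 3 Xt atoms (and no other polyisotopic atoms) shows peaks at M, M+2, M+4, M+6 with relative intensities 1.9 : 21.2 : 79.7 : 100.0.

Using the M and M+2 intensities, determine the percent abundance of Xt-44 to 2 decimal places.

21.19%

Write p for the Xt-44 fraction. I(M+2)/I(M) = [C(3,1)·p^2·(1−p)] / p^3 = 3·(1−p)/p = 21.2/1.9 = 11.1579
(1−p)/p = 11.1579/3 = 3.7193  ⇒  p = 1/(1 + 3.7193) = 0.2119
Xt-44: 21.19%, Xt-46: 78.81%.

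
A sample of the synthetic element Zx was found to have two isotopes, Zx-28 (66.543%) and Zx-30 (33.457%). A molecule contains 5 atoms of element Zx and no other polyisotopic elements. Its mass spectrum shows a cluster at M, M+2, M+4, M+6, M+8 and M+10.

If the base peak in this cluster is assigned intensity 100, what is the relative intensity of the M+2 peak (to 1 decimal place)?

Binomial terms of (0.66543 + 0.33457)^5: M 0.1305, M+2 0.3280, M+4 0.3298, M+6 0.1658, M+8 0.0417, M+10 0.0042 → M+4 is the base peak.
P(M+4) = C(5,2) × 0.66543^3 × 0.33457^2 = 10 × 0.29465046 × 0.11193708 = 0.329823 (base)
P(M+2) = C(5,1) × 0.66543^4 × 0.33457^1 = 5 × 0.19606926 × 0.33457 = 0.327994
Relative intensity = 0.327994 / 0.329823 × 100 = 99.4

99.4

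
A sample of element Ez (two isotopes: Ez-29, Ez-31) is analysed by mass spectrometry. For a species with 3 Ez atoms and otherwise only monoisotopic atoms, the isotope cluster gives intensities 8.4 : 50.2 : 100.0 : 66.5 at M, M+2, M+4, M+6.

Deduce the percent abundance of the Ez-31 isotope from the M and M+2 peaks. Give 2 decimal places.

66.58%

If p is the fraction of Ez that is Ez-29, then I(M+2)/I(M) = [C(3,1)·p^2·(1−p)] / p^3 = 3·(1−p)/p = 50.2/8.4 = 5.9762
(1−p)/p = 5.9762/3 = 1.9921  ⇒  p = 1/(1 + 1.9921) = 0.3342
Ez-29: 33.42%, Ez-31: 66.58%.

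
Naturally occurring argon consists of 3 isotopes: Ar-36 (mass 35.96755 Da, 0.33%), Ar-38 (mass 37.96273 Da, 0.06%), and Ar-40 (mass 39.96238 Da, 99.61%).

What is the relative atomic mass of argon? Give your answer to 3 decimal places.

39.948 Da

The abundance-weighted mean is 0.0033 × 35.96755 + 0.0006 × 37.96273 + 0.9961 × 39.96238
= 0.118693 + 0.022778 + 39.806527 = 39.947998 Da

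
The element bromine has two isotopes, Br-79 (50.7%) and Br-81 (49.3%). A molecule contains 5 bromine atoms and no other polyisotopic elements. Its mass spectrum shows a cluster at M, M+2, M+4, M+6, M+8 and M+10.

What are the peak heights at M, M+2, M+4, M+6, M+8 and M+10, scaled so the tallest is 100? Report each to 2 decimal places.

10.58 : 51.42 : 100.00 : 97.24 : 47.28 : 9.19

Expanding (0.507 + 0.493)^5:
P(M) = 0.507^5 = 0.033500
P(M+2) = 5 × 0.507^4 × 0.493^1 = 0.162873
P(M+4) = 10 × 0.507^3 × 0.493^2 = 0.316751
P(M+6) = 10 × 0.507^2 × 0.493^3 = 0.308004
P(M+8) = 5 × 0.507^1 × 0.493^4 = 0.149750
P(M+10) = 0.493^5 = 0.029123
The M+4 peak is largest (0.316751); scaling to 100 gives 10.58 : 51.42 : 100.00 : 97.24 : 47.28 : 9.19.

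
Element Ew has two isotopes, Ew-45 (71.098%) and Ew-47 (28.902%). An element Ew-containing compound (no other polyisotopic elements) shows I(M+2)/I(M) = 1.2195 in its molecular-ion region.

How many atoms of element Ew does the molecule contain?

3

The M+2/M ratio from n Ew atoms is n · q/p = n · 0.28902/0.71098.
n = 1.2195 × 0.71098/0.28902 = 3.00 ≈ 3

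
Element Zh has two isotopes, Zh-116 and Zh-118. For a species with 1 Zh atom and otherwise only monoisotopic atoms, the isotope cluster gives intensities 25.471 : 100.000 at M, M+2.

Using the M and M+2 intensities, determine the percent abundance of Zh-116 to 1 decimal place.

20.3%

Let p = fractional abundance of Zh-116. I(M+2)/I(M) = [C(1,1)·p^0·(1−p)] / p^1 = 1·(1−p)/p = 100.000/25.471 = 3.9260
(1−p)/p = 3.9260/1 = 3.9260  ⇒  p = 1/(1 + 3.9260) = 0.2030
Zh-116: 20.3%, Zh-118: 79.7%.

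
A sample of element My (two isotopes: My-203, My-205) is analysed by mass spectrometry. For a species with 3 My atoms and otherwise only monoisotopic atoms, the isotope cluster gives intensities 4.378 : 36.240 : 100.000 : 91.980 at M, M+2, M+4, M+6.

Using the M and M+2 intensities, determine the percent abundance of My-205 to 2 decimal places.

73.40%

If p is the fraction of My that is My-203, then I(M+2)/I(M) = [C(3,1)·p^2·(1−p)] / p^3 = 3·(1−p)/p = 36.240/4.378 = 8.2778
(1−p)/p = 8.2778/3 = 2.7593  ⇒  p = 1/(1 + 2.7593) = 0.2660
My-203: 26.60%, My-205: 73.40%.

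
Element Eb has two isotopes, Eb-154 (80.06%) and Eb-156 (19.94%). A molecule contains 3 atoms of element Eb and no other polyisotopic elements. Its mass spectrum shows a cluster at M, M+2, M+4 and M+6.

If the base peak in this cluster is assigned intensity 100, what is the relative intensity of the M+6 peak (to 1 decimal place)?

Binomial terms of (0.8006 + 0.1994)^3: M 0.5132, M+2 0.3834, M+4 0.0955, M+6 0.0079 → M is the base peak.
P(M) = C(3,0) × 0.8006^3 × 0.1994^0 = 1 × 0.51315286 × 1.0000 = 0.513153 (base)
P(M+6) = C(3,3) × 0.8006^0 × 0.1994^3 = 1 × 1.0000 × 0.00792822 = 0.007928
Relative intensity = 0.007928 / 0.513153 × 100 = 1.5

1.5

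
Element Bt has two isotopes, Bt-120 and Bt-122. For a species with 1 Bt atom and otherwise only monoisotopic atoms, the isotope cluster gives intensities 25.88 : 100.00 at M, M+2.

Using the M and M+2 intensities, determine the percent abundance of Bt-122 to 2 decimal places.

If p is the fraction of Bt that is Bt-120, then I(M+2)/I(M) = [C(1,1)·p^0·(1−p)] / p^1 = 1·(1−p)/p = 100.00/25.88 = 3.8640
(1−p)/p = 3.8640/1 = 3.8640  ⇒  p = 1/(1 + 3.8640) = 0.2056
Bt-120: 20.56%, Bt-122: 79.44%.

79.44%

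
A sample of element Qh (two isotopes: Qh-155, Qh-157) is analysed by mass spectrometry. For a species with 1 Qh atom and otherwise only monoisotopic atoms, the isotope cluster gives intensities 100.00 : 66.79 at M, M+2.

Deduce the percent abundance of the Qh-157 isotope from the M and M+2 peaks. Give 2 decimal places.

40.04%

If p is the fraction of Qh that is Qh-155, then I(M+2)/I(M) = [C(1,1)·p^0·(1−p)] / p^1 = 1·(1−p)/p = 66.79/100.00 = 0.6679
(1−p)/p = 0.6679/1 = 0.6679  ⇒  p = 1/(1 + 0.6679) = 0.5996
Qh-155: 59.96%, Qh-157: 40.04%.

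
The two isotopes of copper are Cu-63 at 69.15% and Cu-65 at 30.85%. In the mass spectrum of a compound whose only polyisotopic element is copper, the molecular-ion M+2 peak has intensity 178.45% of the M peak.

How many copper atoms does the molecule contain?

For n independent Cu atoms, I(M+2)/I(M) = n · (abundance Cu-65) / (abundance Cu-63) = n · 0.3085/0.6915.
n = 1.7845 × 0.6915/0.3085 = 4.00 ≈ 4

4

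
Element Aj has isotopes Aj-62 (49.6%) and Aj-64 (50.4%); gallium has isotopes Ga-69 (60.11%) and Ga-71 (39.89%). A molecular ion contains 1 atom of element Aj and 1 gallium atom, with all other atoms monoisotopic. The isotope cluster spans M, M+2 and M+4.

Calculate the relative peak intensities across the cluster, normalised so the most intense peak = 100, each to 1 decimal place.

59.5 : 100.0 : 40.1

Element Aj pattern (n=1): 0.4960 : 0.5040
Gallium pattern (n=1): 0.6011 : 0.3989
Convolve the two distributions (both contribute in 2-u steps):
  M: 0.4960×0.6011 = 0.298146
  M+2: 0.4960×0.3989 + 0.5040×0.6011 = 0.500809
  M+4: 0.5040×0.3989 = 0.201046
Scale to base peak (0.500809) = 100: 59.5 : 100.0 : 40.1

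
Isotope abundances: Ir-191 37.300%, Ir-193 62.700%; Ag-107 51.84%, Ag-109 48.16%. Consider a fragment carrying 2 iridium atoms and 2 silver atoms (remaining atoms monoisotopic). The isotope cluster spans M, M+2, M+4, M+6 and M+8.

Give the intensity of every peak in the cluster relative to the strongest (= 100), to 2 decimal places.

Iridium pattern (n=2): 0.139129 : 0.467742 : 0.393129
Silver pattern (n=2): 0.26873856 : 0.49932288 : 0.23193856
Convolve the two distributions (both contribute in 2-u steps):
  M: 0.139129×0.26873856 = 0.037389
  M+2: 0.139129×0.49932288 + 0.467742×0.26873856 = 0.195171
  M+4: 0.139129×0.23193856 + 0.467742×0.49932288 + 0.393129×0.26873856 = 0.371473
  M+6: 0.467742×0.23193856 + 0.393129×0.49932288 = 0.304786
  M+8: 0.393129×0.23193856 = 0.091182
Scale to base peak (0.371473) = 100: 10.07 : 52.54 : 100.00 : 82.05 : 24.55

10.07 : 52.54 : 100.00 : 82.05 : 24.55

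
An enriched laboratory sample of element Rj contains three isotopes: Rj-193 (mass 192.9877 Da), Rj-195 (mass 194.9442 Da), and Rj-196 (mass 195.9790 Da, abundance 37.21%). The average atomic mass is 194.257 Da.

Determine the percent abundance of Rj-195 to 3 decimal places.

The remaining 62.79% is split between Rj-193 (fraction x) and Rj-195 (fraction 0.6279 − x).
Substituting: 192.9877x + 194.9442(0.6279 − x) = 121.3332141
(192.9877 − 194.9442)x = -1.07224908  ⇒  x = 0.54804, y = 0.07986
Rj-193: 54.804%, Rj-195: 7.986%.

7.986%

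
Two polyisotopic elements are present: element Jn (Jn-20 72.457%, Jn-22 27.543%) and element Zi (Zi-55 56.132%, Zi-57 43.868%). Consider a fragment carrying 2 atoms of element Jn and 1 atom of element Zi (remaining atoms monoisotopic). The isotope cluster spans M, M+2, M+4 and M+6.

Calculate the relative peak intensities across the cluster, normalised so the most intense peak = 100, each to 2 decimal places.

64.86 : 100.00 : 47.91 : 7.32

Element Jn pattern (n=2): 0.52500168 : 0.39913663 : 0.07586168
Element Zi pattern (n=1): 0.56132 : 0.43868
Convolve the two distributions (both contribute in 2-u steps):
  M: 0.52500168×0.56132 = 0.294694
  M+2: 0.52500168×0.43868 + 0.39913663×0.56132 = 0.454351
  M+4: 0.39913663×0.43868 + 0.07586168×0.56132 = 0.217676
  M+6: 0.07586168×0.43868 = 0.033279
Scale to base peak (0.454351) = 100: 64.86 : 100.00 : 47.91 : 7.32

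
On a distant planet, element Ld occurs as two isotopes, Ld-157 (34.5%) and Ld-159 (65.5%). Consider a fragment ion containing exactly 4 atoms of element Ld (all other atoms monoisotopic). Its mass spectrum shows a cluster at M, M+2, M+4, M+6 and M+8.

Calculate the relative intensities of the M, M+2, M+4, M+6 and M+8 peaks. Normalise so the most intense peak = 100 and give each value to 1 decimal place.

The 4 Ld atoms are independent, so intensities follow the terms of (0.345 + 0.655)^4.
P(M) = 0.345^4 = 0.014167
P(M+2) = 4 × 0.345^3 × 0.655^1 = 0.107587
P(M+4) = 6 × 0.345^2 × 0.655^2 = 0.306388
P(M+6) = 4 × 0.345^1 × 0.655^3 = 0.387796
P(M+8) = 0.655^4 = 0.184062
The M+6 peak is largest (0.387796); scaling to 100 gives 3.7 : 27.7 : 79.0 : 100.0 : 47.5.

3.7 : 27.7 : 79.0 : 100.0 : 47.5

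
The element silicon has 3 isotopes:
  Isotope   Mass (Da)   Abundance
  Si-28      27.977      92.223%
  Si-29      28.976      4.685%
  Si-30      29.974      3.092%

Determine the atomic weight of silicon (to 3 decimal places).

28.086 Da

Weight each isotope mass by its fractional abundance: 0.92223 × 27.977 + 0.04685 × 28.976 + 0.03092 × 29.974
= 25.8012 + 1.3575 + 0.9268 = 28.0855 Da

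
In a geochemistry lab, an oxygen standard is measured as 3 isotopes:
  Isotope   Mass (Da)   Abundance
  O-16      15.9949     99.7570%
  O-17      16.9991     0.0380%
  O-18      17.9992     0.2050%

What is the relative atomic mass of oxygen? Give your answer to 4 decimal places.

15.9994 Da

Average mass = Σ (abundance × isotope mass) = 0.997570 × 15.9949 + 0.000380 × 16.9991 + 0.002050 × 17.9992
= 15.95603 + 0.00646 + 0.03690 = 15.99939 Da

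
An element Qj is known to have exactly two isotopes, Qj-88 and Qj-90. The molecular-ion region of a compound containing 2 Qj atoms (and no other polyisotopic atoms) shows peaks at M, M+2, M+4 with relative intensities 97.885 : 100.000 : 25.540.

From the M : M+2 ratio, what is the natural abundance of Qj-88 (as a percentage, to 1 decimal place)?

66.2%

Write p for the Qj-88 fraction. I(M+2)/I(M) = [C(2,1)·p^1·(1−p)] / p^2 = 2·(1−p)/p = 100.000/97.885 = 1.0216
(1−p)/p = 1.0216/2 = 0.5108  ⇒  p = 1/(1 + 0.5108) = 0.6619
Qj-88: 66.2%, Qj-90: 33.8%.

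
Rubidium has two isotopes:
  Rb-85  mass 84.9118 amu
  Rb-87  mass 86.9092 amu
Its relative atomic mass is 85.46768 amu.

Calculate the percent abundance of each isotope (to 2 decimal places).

With x = fraction of Rb-85 (so Rb-87 is 1 − x):
84.9118·x + 86.9092·(1 − x) = 85.46768
(84.9118 − 86.9092)·x = 85.46768 − 86.9092
x = -1.44152 / -1.9974 = 0.72170 → 72.17% Rb-85, 27.83% Rb-87.

Rb-85: 72.17%, Rb-87: 27.83%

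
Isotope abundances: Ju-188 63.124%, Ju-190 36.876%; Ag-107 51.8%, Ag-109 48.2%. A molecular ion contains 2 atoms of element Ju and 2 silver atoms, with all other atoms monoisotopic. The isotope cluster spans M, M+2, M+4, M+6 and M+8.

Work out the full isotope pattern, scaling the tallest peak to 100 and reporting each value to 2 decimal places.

Element Ju pattern (n=2): 0.39846394 : 0.46555212 : 0.13598394
Silver pattern (n=2): 0.268324 : 0.499352 : 0.232324
Convolve the two distributions (both contribute in 2-u steps):
  M: 0.39846394×0.268324 = 0.106917
  M+2: 0.39846394×0.499352 + 0.46555212×0.268324 = 0.323893
  M+4: 0.39846394×0.232324 + 0.46555212×0.499352 + 0.13598394×0.268324 = 0.361535
  M+6: 0.46555212×0.232324 + 0.13598394×0.499352 = 0.176063
  M+8: 0.13598394×0.232324 = 0.031592
Scale to base peak (0.361535) = 100: 29.57 : 89.59 : 100.00 : 48.70 : 8.74

29.57 : 89.59 : 100.00 : 48.70 : 8.74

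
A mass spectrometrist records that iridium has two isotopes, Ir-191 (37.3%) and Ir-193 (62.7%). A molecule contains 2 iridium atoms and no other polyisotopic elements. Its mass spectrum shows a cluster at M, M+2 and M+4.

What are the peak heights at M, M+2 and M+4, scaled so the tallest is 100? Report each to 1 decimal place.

29.7 : 100.0 : 84.0

The 2 Ir atoms are independent, so intensities follow the terms of (0.373 + 0.627)^2.
P(M) = 0.373^2 = 0.139129
P(M+2) = 2 × 0.373^1 × 0.627^1 = 0.467742
P(M+4) = 0.627^2 = 0.393129
The M+2 peak is largest (0.467742); scaling to 100 gives 29.7 : 100.0 : 84.0.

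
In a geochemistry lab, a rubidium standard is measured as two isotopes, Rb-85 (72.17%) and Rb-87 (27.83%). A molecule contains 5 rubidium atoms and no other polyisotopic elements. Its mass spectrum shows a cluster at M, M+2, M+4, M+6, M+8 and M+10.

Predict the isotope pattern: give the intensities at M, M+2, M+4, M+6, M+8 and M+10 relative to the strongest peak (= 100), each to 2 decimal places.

Expanding (0.7217 + 0.2783)^5:
P(M) = 0.7217^5 = 0.195787
P(M+2) = 5 × 0.7217^4 × 0.2783^1 = 0.377494
P(M+4) = 10 × 0.7217^3 × 0.2783^2 = 0.291136
P(M+6) = 10 × 0.7217^2 × 0.2783^3 = 0.112267
P(M+8) = 5 × 0.7217^1 × 0.2783^4 = 0.021646
P(M+10) = 0.2783^5 = 0.001669
The M+2 peak is largest (0.377494); scaling to 100 gives 51.86 : 100.00 : 77.12 : 29.74 : 5.73 : 0.44.

51.86 : 100.00 : 77.12 : 29.74 : 5.73 : 0.44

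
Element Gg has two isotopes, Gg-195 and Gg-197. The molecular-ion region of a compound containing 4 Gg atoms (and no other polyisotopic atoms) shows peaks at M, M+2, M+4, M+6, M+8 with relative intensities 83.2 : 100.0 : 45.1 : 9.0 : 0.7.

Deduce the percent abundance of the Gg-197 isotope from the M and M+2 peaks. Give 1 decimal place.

Write p for the Gg-195 fraction. I(M+2)/I(M) = [C(4,1)·p^3·(1−p)] / p^4 = 4·(1−p)/p = 100.0/83.2 = 1.2019
(1−p)/p = 1.2019/4 = 0.3005  ⇒  p = 1/(1 + 0.3005) = 0.7689
Gg-195: 76.9%, Gg-197: 23.1%.

23.1%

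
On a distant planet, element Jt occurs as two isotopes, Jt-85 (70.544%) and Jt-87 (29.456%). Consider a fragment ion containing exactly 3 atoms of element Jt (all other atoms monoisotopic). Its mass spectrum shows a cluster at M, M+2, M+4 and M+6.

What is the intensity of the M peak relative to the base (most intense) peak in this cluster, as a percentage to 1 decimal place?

79.8%

(0.70544 + 0.29456)^3 gives M 0.3511, M+2 0.4398, M+4 0.1836, M+6 0.0256; the largest is M+2.
P(M+2) = C(3,1) × 0.70544^2 × 0.29456^1 = 3 × 0.49764559 × 0.29456 = 0.439759 (base)
P(M) = C(3,0) × 0.70544^3 × 0.29456^0 = 1 × 0.35105911 × 1.0000 = 0.351059
Relative intensity = 0.351059 / 0.439759 × 100 = 79.8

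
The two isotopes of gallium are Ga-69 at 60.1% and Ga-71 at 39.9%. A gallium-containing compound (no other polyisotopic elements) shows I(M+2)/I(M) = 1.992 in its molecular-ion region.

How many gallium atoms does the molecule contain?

For n independent Ga atoms, I(M+2)/I(M) = n · (abundance Ga-71) / (abundance Ga-69) = n · 0.399/0.601.
n = 1.992 × 0.601/0.399 = 3.00 ≈ 3

3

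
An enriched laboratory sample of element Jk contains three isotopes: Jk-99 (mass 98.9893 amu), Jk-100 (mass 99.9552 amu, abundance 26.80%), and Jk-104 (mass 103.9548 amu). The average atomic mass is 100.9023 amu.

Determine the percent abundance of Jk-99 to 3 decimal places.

The remaining 73.20% is split between Jk-99 (fraction x) and Jk-104 (fraction 0.7320 − x).
Substituting: 98.9893x + 103.9548(0.7320 − x) = 74.1143064
(98.9893 − 103.9548)x = -1.9806072  ⇒  x = 0.39887, y = 0.33313
Jk-99: 39.887%, Jk-104: 33.313%.

39.887%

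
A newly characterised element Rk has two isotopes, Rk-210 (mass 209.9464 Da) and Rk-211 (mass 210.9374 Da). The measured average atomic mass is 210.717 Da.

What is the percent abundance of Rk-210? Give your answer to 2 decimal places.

22.24%

Let x be the fractional abundance of Rk-210; then Rk-211 has abundance 1 − x.
209.9464·x + 210.9374·(1 − x) = 210.717
(209.9464 − 210.9374)·x = 210.717 − 210.9374
x = -0.2204 / -0.9910 = 0.22240 → 22.24% Rk-210, 77.76% Rk-211.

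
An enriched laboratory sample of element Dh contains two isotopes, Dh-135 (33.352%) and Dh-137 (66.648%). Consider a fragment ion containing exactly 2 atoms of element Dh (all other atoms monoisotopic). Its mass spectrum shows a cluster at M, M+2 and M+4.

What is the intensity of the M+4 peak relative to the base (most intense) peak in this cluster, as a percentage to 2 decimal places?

99.92%

Term probabilities: M 0.1112, M+2 0.4446, M+4 0.4442. Base peak = M+2.
P(M+2) = C(2,1) × 0.33352^1 × 0.66648^1 = 2 × 0.33352 × 0.66648 = 0.444569 (base)
P(M+4) = C(2,2) × 0.33352^0 × 0.66648^2 = 1 × 1.0000 × 0.44419559 = 0.444196
Relative intensity = 0.444196 / 0.444569 × 100 = 99.92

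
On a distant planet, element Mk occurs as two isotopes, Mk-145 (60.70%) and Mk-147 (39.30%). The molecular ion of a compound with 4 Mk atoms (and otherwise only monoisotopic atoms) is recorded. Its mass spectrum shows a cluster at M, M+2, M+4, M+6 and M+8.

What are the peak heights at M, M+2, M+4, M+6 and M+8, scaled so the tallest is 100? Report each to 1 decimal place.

Each Mk atom is independently Mk-145 (p = 0.6070) or Mk-147 (q = 0.3930); the cluster is the binomial expansion (p + q)^4.
P(M) = 0.6070^4 = 0.135755
P(M+2) = 4 × 0.6070^3 × 0.3930^1 = 0.351576
P(M+4) = 6 × 0.6070^2 × 0.3930^2 = 0.341439
P(M+6) = 4 × 0.6070^1 × 0.3930^3 = 0.147376
P(M+8) = 0.3930^4 = 0.023854
The M+2 peak is largest (0.351576); scaling to 100 gives 38.6 : 100.0 : 97.1 : 41.9 : 6.8.

38.6 : 100.0 : 97.1 : 41.9 : 6.8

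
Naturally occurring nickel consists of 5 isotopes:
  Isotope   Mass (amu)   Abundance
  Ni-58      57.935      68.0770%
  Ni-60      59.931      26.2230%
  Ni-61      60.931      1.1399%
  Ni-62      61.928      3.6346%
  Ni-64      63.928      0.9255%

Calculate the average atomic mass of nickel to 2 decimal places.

58.69 amu

Average mass = Σ (abundance × isotope mass) = 0.680770 × 57.935 + 0.262230 × 59.931 + 0.011399 × 60.931 + 0.036346 × 61.928 + 0.009255 × 63.928
= 39.4404 + 15.7157 + 0.6946 + 2.2508 + 0.5917 = 58.6932 amu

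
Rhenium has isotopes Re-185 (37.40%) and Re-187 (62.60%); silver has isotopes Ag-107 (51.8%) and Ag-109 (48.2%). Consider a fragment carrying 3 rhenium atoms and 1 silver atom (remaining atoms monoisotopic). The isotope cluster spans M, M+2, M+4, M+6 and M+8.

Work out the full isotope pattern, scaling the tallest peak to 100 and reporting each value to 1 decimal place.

Rhenium pattern (n=3): 0.05231362 : 0.26268713 : 0.43968487 : 0.24531438
Silver pattern (n=1): 0.5180 : 0.4820
Convolve the two distributions (both contribute in 2-u steps):
  M: 0.05231362×0.5180 = 0.027098
  M+2: 0.05231362×0.4820 + 0.26268713×0.5180 = 0.161287
  M+4: 0.26268713×0.4820 + 0.43968487×0.5180 = 0.354372
  M+6: 0.43968487×0.4820 + 0.24531438×0.5180 = 0.339001
  M+8: 0.24531438×0.4820 = 0.118242
Scale to base peak (0.354372) = 100: 7.6 : 45.5 : 100.0 : 95.7 : 33.4

7.6 : 45.5 : 100.0 : 95.7 : 33.4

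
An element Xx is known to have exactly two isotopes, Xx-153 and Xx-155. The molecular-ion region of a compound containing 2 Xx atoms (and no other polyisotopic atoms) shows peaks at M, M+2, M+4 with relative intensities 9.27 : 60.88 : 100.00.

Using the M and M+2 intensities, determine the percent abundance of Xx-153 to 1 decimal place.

23.3%

If p is the fraction of Xx that is Xx-153, then I(M+2)/I(M) = [C(2,1)·p^1·(1−p)] / p^2 = 2·(1−p)/p = 60.88/9.27 = 6.5674
(1−p)/p = 6.5674/2 = 3.2837  ⇒  p = 1/(1 + 3.2837) = 0.2334
Xx-153: 23.3%, Xx-155: 76.7%.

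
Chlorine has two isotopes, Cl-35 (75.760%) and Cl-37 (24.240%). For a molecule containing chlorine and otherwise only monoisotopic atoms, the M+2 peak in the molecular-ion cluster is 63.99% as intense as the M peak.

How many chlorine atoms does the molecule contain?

2

For n independent Cl atoms, I(M+2)/I(M) = n · (abundance Cl-37) / (abundance Cl-35) = n · 0.24240/0.75760.
n = 0.6399 × 0.75760/0.24240 = 2.00 ≈ 2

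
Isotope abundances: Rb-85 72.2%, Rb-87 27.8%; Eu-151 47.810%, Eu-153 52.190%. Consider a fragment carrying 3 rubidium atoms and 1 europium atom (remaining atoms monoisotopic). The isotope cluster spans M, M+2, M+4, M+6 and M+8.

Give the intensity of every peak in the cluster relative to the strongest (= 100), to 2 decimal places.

Rubidium pattern (n=3): 0.37636705 : 0.43475086 : 0.16739714 : 0.02148495
Europium pattern (n=1): 0.4781 : 0.5219
Convolve the two distributions (both contribute in 2-u steps):
  M: 0.37636705×0.4781 = 0.179941
  M+2: 0.37636705×0.5219 + 0.43475086×0.4781 = 0.404280
  M+4: 0.43475086×0.5219 + 0.16739714×0.4781 = 0.306929
  M+6: 0.16739714×0.5219 + 0.02148495×0.4781 = 0.097637
  M+8: 0.02148495×0.5219 = 0.011213
Scale to base peak (0.404280) = 100: 44.51 : 100.00 : 75.92 : 24.15 : 2.77

44.51 : 100.00 : 75.92 : 24.15 : 2.77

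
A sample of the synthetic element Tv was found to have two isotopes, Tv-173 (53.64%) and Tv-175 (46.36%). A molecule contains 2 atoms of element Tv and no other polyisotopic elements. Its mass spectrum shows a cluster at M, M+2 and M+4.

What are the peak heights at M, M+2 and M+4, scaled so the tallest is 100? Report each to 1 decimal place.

Each Tv atom is independently Tv-173 (p = 0.5364) or Tv-175 (q = 0.4636); the cluster is the binomial expansion (p + q)^2.
P(M) = 0.5364^2 = 0.287725
P(M+2) = 2 × 0.5364^1 × 0.4636^1 = 0.497350
P(M+4) = 0.4636^2 = 0.214925
The M+2 peak is largest (0.497350); scaling to 100 gives 57.9 : 100.0 : 43.2.

57.9 : 100.0 : 43.2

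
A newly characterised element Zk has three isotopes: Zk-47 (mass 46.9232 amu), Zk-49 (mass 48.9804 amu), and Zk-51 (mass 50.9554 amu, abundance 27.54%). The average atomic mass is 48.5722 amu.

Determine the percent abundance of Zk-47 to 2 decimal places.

46.28%

Let x and y be the fractions of Zk-47 and Zk-49. Then x + y = 1 − 0.2754 = 0.7246 and 46.9232x + 48.9804y = 48.5722 − 0.2754×50.9554 = 34.53908284.
Substituting: 46.9232x + 48.9804(0.7246 − x) = 34.53908284
(46.9232 − 48.9804)x = -0.952115  ⇒  x = 0.46282, y = 0.26178
Zk-47: 46.28%, Zk-49: 26.18%.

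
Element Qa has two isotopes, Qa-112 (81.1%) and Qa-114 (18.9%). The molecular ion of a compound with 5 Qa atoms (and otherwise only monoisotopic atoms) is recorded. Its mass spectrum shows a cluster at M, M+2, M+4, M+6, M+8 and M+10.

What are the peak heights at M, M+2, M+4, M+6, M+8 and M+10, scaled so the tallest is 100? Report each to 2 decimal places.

Each Qa atom is independently Qa-112 (p = 0.811) or Qa-114 (q = 0.189); the cluster is the binomial expansion (p + q)^5.
P(M) = 0.811^5 = 0.350836
P(M+2) = 5 × 0.811^4 × 0.189^1 = 0.408804
P(M+4) = 10 × 0.811^3 × 0.189^2 = 0.190540
P(M+6) = 10 × 0.811^2 × 0.189^3 = 0.044405
P(M+8) = 5 × 0.811^1 × 0.189^4 = 0.005174
P(M+10) = 0.189^5 = 0.000241
The M+2 peak is largest (0.408804); scaling to 100 gives 85.82 : 100.00 : 46.61 : 10.86 : 1.27 : 0.06.

85.82 : 100.00 : 46.61 : 10.86 : 1.27 : 0.06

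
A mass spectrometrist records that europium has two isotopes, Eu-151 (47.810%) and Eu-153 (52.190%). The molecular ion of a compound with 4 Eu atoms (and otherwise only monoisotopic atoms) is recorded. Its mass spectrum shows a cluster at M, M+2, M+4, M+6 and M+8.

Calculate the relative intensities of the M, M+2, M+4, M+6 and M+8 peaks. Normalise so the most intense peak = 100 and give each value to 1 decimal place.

14.0 : 61.1 : 100.0 : 72.8 : 19.9

The 4 Eu atoms are independent, so intensities follow the terms of (0.47810 + 0.52190)^4.
P(M) = 0.47810^4 = 0.052249
P(M+2) = 4 × 0.47810^3 × 0.52190^1 = 0.228141
P(M+4) = 6 × 0.47810^2 × 0.52190^2 = 0.373563
P(M+6) = 4 × 0.47810^1 × 0.52190^3 = 0.271857
P(M+8) = 0.52190^4 = 0.074191
The M+4 peak is largest (0.373563); scaling to 100 gives 14.0 : 61.1 : 100.0 : 72.8 : 19.9.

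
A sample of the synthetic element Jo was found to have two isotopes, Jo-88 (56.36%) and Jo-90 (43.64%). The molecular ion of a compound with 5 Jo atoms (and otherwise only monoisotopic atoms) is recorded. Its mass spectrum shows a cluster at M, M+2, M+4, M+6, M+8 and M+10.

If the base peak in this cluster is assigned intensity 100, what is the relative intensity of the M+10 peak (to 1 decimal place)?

4.6

Term probabilities: M 0.0569, M+2 0.2202, M+4 0.3409, M+6 0.2640, M+8 0.1022, M+10 0.0158. Base peak = M+4.
P(M+4) = C(5,2) × 0.5636^3 × 0.4364^2 = 10 × 0.1790247 × 0.19044496 = 0.340944 (base)
P(M+10) = C(5,5) × 0.5636^0 × 0.4364^5 = 1 × 1.0000 × 0.01582792 = 0.015828
Relative intensity = 0.015828 / 0.340944 × 100 = 4.6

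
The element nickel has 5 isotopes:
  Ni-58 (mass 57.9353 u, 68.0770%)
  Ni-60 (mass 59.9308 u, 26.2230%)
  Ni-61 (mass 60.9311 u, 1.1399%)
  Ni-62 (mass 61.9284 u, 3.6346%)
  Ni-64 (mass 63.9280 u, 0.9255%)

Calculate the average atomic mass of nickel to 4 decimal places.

58.6933 u

Average mass = Σ (abundance × isotope mass) = 0.680770 × 57.9353 + 0.262230 × 59.9308 + 0.011399 × 60.9311 + 0.036346 × 61.9284 + 0.009255 × 63.9280
= 39.44061 + 15.71565 + 0.69455 + 2.25085 + 0.59165 = 58.69331 u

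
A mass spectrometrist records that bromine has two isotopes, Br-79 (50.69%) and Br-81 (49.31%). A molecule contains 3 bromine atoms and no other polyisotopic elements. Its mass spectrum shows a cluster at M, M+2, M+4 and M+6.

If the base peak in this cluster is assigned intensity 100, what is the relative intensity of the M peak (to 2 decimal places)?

Term probabilities: M 0.1302, M+2 0.3801, M+4 0.3698, M+6 0.1199. Base peak = M+2.
P(M+2) = C(3,1) × 0.5069^2 × 0.4931^1 = 3 × 0.25694761 × 0.4931 = 0.380103 (base)
P(M) = C(3,0) × 0.5069^3 × 0.4931^0 = 1 × 0.13024674 × 1.0000 = 0.130247
Relative intensity = 0.130247 / 0.380103 × 100 = 34.27

34.27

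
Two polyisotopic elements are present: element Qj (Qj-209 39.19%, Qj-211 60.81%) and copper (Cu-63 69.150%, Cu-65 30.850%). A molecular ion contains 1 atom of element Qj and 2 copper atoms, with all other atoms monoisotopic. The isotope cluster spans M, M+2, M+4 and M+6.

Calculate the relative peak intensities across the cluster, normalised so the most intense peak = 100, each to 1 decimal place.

40.9 : 100.0 : 64.8 : 12.6

Element Qj pattern (n=1): 0.3919 : 0.6081
Copper pattern (n=2): 0.47817225 : 0.4266555 : 0.09517225
Convolve the two distributions (both contribute in 2-u steps):
  M: 0.3919×0.47817225 = 0.187396
  M+2: 0.3919×0.4266555 + 0.6081×0.47817225 = 0.457983
  M+4: 0.3919×0.09517225 + 0.6081×0.4266555 = 0.296747
  M+6: 0.6081×0.09517225 = 0.057874
Scale to base peak (0.457983) = 100: 40.9 : 100.0 : 64.8 : 12.6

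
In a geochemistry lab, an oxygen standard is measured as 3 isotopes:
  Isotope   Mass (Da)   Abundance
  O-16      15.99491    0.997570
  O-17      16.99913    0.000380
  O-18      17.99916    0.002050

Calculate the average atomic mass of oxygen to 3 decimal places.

Weight each isotope mass by its fractional abundance: 0.997570 × 15.99491 + 0.000380 × 16.99913 + 0.002050 × 17.99916
= 15.956042 + 0.006460 + 0.036898 = 15.999400 Da

15.999 Da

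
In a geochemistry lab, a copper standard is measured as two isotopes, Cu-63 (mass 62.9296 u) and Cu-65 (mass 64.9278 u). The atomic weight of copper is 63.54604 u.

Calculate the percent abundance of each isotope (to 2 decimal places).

Cu-63: 69.15%, Cu-65: 30.85%

Let x be the fractional abundance of Cu-63; then Cu-65 has abundance 1 − x.
62.9296·x + 64.9278·(1 − x) = 63.54604
(62.9296 − 64.9278)·x = 63.54604 − 64.9278
x = -1.38176 / -1.9982 = 0.69150 → 69.15% Cu-63, 30.85% Cu-65.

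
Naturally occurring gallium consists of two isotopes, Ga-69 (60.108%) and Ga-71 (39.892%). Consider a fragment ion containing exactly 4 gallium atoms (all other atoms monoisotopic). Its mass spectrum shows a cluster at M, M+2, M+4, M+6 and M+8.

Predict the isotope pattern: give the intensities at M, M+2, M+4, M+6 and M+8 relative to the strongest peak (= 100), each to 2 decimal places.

The 4 Ga atoms are independent, so intensities follow the terms of (0.60108 + 0.39892)^4.
P(M) = 0.60108^4 = 0.130536
P(M+2) = 4 × 0.60108^3 × 0.39892^1 = 0.346531
P(M+4) = 6 × 0.60108^2 × 0.39892^2 = 0.344975
P(M+6) = 4 × 0.60108^1 × 0.39892^3 = 0.152633
P(M+8) = 0.39892^4 = 0.025325
The M+2 peak is largest (0.346531); scaling to 100 gives 37.67 : 100.00 : 99.55 : 44.05 : 7.31.

37.67 : 100.00 : 99.55 : 44.05 : 7.31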